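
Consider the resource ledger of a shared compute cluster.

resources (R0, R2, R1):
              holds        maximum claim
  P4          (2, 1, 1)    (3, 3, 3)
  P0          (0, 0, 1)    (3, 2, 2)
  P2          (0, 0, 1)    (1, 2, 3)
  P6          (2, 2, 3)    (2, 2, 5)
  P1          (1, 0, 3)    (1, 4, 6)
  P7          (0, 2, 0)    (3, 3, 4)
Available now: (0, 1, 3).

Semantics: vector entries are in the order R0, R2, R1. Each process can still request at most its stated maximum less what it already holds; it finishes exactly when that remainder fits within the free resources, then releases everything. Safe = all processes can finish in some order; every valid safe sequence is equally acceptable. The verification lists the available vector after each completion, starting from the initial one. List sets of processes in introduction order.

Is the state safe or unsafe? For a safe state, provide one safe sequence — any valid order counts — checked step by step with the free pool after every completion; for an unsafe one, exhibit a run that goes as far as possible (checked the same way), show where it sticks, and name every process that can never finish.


The state is SAFE; one workable sequence: P6, P4, P1, P7, P0, P2.
Key observation: P1 is the earliest step where a requested resource binds exactly: need (0, 4, 3), pool (4, 4, 7) at its turn.
Check, step by step:
  pool = (0, 1, 3)
  P6: need (0, 0, 2) fits (0, 1, 3); releases (2, 2, 3), pool now (2, 3, 6)
  P4: need (1, 2, 2) fits (2, 3, 6); releases (2, 1, 1), pool now (4, 4, 7)
  P1: need (0, 4, 3) fits (4, 4, 7); releases (1, 0, 3), pool now (5, 4, 10)
  P7: need (3, 1, 4) fits (5, 4, 10); releases (0, 2, 0), pool now (5, 6, 10)
  P0: need (3, 2, 1) fits (5, 6, 10); releases (0, 0, 1), pool now (5, 6, 11)
  P2: need (1, 2, 2) fits (5, 6, 11); releases (0, 0, 1), pool now (5, 6, 12)


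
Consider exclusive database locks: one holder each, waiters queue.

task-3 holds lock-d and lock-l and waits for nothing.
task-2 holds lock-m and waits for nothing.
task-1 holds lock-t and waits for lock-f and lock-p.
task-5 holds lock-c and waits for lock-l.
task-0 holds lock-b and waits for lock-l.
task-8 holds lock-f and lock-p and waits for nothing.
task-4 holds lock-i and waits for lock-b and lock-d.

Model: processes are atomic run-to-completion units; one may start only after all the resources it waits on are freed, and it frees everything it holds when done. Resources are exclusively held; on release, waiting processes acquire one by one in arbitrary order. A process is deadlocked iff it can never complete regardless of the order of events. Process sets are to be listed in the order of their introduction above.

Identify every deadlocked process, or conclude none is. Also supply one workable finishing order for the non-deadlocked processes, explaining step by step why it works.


No process is deadlocked.
Key observation: the waits form no ring: some process can always run, and its releases unblock the others one by one.
The rest can finish in the order task-3, task-0, task-2, task-5, task-8, task-4, task-1.
Check, step by step:
  task-3 waits on nothing -> runs at once and releases lock-d and lock-l
  run task-0 (all its waits — lock-l — are resolved); releases lock-b
  task-2 waits on nothing -> runs at once and releases lock-m
  run task-5 (all its waits — lock-l — are resolved); releases lock-c
  task-8 waits on nothing -> runs at once and releases lock-f and lock-p
  run task-4 (all its waits — lock-b and lock-d — are resolved); releases lock-i
  run task-1 (all its waits — lock-f and lock-p — are resolved); releases lock-t


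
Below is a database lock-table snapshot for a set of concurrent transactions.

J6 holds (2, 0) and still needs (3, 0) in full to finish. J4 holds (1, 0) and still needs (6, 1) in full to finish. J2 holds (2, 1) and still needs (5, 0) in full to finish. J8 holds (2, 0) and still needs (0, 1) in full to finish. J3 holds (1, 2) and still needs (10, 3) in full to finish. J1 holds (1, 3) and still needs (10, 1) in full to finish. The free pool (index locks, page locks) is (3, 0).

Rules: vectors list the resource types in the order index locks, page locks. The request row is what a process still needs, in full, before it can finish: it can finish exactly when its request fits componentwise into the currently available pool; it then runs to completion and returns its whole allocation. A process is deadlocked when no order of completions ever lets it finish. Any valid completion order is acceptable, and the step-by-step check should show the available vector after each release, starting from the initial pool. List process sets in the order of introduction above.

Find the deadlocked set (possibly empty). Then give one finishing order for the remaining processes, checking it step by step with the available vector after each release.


No process is deadlocked.
Key observation: there is always a runnable process — J6 first — so the state unwinds completely.
A valid finishing order for the others: J6, J2, J8, J4, J1, J3. Check, step by step:
  pool = (3, 0)
  run J6 (needs (3, 0), free (3, 0)); after release of (2, 0) the pool is (5, 0)
  run J2 (needs (5, 0), free (5, 0)); after release of (2, 1) the pool is (7, 1)
  run J8 (needs (0, 1), free (7, 1)); after release of (2, 0) the pool is (9, 1)
  run J4 (needs (6, 1), free (9, 1)); after release of (1, 0) the pool is (10, 1)
  run J1 (needs (10, 1), free (10, 1)); after release of (1, 3) the pool is (11, 4)
  run J3 (needs (10, 3), free (11, 4)); after release of (1, 2) the pool is (12, 6)


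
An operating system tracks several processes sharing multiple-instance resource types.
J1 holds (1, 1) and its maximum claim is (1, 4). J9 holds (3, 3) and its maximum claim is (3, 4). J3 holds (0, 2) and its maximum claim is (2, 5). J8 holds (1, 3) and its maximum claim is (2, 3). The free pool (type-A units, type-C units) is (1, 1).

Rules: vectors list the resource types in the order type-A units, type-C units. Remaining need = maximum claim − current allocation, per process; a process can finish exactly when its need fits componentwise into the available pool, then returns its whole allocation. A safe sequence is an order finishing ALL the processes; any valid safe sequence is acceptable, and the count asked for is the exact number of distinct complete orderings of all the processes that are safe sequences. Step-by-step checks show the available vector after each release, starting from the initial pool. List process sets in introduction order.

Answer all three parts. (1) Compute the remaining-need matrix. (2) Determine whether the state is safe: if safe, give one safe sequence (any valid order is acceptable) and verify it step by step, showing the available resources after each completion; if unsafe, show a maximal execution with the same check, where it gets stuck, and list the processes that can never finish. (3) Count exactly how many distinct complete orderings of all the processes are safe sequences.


(1) Outstanding need per process (order type-A units, type-C units):
  J1: (0, 3)
  J9: (0, 1)
  J3: (2, 3)
  J8: (1, 0)
(2) SAFE — a valid safe sequence is J9, J8, J3, J1.
Key observation: reading the order forward, J9 is the first process whose need (0, 1) meets the free pool (1, 1) exactly on a resource it requests.
Walking it through:
  pool = (1, 1)
  J9: need (0, 1) fits (1, 1); releases (3, 3), pool now (4, 4)
  J8: need (1, 0) fits (4, 4); releases (1, 3), pool now (5, 7)
  J3: need (2, 3) fits (5, 7); releases (0, 2), pool now (5, 9)
  J1: need (0, 3) fits (5, 9); releases (1, 1), pool now (6, 10)
(3) The exact count: 12 of the possible complete orderings are safe sequences.


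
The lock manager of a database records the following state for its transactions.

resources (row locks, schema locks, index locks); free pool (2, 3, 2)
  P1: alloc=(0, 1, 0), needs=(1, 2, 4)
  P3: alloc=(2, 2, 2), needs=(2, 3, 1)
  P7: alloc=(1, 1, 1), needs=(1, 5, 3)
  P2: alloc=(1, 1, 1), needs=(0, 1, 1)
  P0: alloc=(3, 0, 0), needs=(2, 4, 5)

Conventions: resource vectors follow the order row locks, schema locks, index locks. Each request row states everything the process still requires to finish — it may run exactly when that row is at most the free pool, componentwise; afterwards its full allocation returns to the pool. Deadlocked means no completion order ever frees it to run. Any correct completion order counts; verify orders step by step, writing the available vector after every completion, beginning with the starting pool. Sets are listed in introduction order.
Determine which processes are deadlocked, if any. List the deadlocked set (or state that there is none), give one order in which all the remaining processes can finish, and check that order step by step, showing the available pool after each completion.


The deadlocked set is empty.
Key observation: beginning at P2, releases accumulate fast enough that every process eventually fits.
The rest can finish in the order P2, P3, P1, P7, P0. Walking it through:
  pool = (2, 3, 2)
  P2: need (0, 1, 1) fits (2, 3, 2); releases (1, 1, 1), pool now (3, 4, 3)
  P3: need (2, 3, 1) fits (3, 4, 3); releases (2, 2, 2), pool now (5, 6, 5)
  P1: need (1, 2, 4) fits (5, 6, 5); releases (0, 1, 0), pool now (5, 7, 5)
  P7: need (1, 5, 3) fits (5, 7, 5); releases (1, 1, 1), pool now (6, 8, 6)
  P0: need (2, 4, 5) fits (6, 8, 6); releases (3, 0, 0), pool now (9, 8, 6)


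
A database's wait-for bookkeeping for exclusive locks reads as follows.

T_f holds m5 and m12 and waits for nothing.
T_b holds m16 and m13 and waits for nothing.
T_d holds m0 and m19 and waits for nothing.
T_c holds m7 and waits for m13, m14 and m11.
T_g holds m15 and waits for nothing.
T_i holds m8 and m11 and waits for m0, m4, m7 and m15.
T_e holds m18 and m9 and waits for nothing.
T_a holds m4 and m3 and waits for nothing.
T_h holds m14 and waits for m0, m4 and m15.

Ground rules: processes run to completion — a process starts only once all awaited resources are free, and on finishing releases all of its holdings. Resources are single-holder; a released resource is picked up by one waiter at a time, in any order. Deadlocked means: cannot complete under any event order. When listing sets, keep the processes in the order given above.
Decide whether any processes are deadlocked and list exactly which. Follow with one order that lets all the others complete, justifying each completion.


Deadlocked set: T_c and T_i.
Key observation: the knot is the closed ring of waits T_c -> T_i -> T_c; no other process is dragged down with it.
A valid finishing order for the others: T_g, T_a, T_e, T_f, T_d, T_h, T_b.
Verifying each step:
  T_g: no waits; runs immediately, freeing m15
  T_a: no waits; runs immediately, freeing m4 and m3
  T_e: no waits; runs immediately, freeing m18 and m9
  T_f: no waits; runs immediately, freeing m5 and m12
  T_d: no waits; runs immediately, freeing m0 and m19
  T_h: everything it awaited (m0, m4 and m15) is free; runs, freeing m14
  T_b: no waits; runs immediately, freeing m16 and m13


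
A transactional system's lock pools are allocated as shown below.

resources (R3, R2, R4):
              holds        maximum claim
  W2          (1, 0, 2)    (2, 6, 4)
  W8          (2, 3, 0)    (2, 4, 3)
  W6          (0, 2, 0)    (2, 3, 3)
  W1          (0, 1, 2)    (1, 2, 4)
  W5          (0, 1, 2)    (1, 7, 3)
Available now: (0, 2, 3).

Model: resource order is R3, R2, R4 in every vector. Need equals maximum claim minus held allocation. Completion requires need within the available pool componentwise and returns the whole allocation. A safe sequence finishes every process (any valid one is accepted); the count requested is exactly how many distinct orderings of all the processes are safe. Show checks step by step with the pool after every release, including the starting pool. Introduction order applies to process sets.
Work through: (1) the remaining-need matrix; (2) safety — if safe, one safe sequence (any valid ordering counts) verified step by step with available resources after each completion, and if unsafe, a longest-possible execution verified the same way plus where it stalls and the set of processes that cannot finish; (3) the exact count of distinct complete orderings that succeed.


(1) Outstanding need per process (order R3, R2, R4):
  W2: (1, 6, 2)
  W8: (0, 1, 3)
  W6: (2, 1, 3)
  W1: (1, 1, 2)
  W5: (1, 6, 1)
(2) SAFE, for example via the order W8, W6, W5, W1, W2.
Key observation: the first exact fit in this order is W8 — it needs (0, 1, 3) with (0, 2, 3) free, meeting a requested resource to the last unit.
Check, step by step:
  pool = (0, 2, 3)
  run W8 (needs (0, 1, 3), free (0, 2, 3)); after release of (2, 3, 0) the pool is (2, 5, 3)
  run W6 (needs (2, 1, 3), free (2, 5, 3)); after release of (0, 2, 0) the pool is (2, 7, 3)
  run W5 (needs (1, 6, 1), free (2, 7, 3)); after release of (0, 1, 2) the pool is (2, 8, 5)
  run W1 (needs (1, 1, 2), free (2, 8, 5)); after release of (0, 1, 2) the pool is (2, 9, 7)
  run W2 (needs (1, 6, 2), free (2, 9, 7)); after release of (1, 0, 2) the pool is (3, 9, 9)
(3) Exactly 12 of the possible complete orderings are safe sequences.


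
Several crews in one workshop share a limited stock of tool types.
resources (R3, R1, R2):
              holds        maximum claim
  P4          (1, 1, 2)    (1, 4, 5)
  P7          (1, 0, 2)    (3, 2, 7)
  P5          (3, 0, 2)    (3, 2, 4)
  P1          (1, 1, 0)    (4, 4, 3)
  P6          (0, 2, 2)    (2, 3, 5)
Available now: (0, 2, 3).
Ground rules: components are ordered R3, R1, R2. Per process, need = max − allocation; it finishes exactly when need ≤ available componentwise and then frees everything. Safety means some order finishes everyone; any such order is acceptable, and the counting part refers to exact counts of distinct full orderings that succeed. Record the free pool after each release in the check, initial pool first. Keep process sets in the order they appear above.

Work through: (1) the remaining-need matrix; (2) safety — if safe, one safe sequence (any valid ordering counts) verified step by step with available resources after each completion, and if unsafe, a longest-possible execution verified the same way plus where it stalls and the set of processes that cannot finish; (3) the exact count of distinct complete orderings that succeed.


(1) Remaining need (order R3, R1, R2):
  P4: (0, 3, 3)
  P7: (2, 2, 5)
  P5: (0, 2, 2)
  P1: (3, 3, 3)
  P6: (2, 1, 3)
(2) SAFE. One safe sequence: P5, P6, P4, P1, P7.
Key observation: the first exact fit in this order is P5 — it needs (0, 2, 2) with (0, 2, 3) free, meeting a requested resource to the last unit.
Check, step by step:
  pool = (0, 2, 3)
  P5: need (0, 2, 2) fits (0, 2, 3); releases (3, 0, 2), pool now (3, 2, 5)
  P6: need (2, 1, 3) fits (3, 2, 5); releases (0, 2, 2), pool now (3, 4, 7)
  P4: need (0, 3, 3) fits (3, 4, 7); releases (1, 1, 2), pool now (4, 5, 9)
  P1: need (3, 3, 3) fits (4, 5, 9); releases (1, 1, 0), pool now (5, 6, 9)
  P7: need (2, 2, 5) fits (5, 6, 9); releases (1, 0, 2), pool now (6, 6, 11)
(3) Exactly 8 of the possible complete orderings are safe sequences.


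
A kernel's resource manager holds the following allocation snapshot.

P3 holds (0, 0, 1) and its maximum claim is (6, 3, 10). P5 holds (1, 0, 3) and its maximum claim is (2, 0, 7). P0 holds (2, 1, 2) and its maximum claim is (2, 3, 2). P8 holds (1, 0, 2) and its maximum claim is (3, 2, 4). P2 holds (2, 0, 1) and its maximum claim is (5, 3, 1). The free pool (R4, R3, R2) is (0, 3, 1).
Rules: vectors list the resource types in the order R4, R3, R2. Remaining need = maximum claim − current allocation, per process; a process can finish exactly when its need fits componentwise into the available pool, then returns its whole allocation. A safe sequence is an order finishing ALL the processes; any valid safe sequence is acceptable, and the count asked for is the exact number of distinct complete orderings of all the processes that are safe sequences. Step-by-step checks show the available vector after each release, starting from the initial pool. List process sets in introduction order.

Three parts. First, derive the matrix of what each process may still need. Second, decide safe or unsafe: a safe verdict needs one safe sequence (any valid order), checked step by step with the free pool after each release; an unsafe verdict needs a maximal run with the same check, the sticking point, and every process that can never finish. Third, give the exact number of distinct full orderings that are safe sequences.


(1) Remaining need (order R4, R3, R2):
  P3: (6, 3, 9)
  P5: (1, 0, 4)
  P0: (0, 2, 0)
  P8: (2, 2, 2)
  P2: (3, 3, 0)
(2) The state is SAFE; one workable sequence: P0, P8, P2, P5, P3.
Key observation: the first exact fit in this order is P8 — it needs (2, 2, 2) with (2, 4, 3) free, meeting a requested resource to the last unit.
Step-by-step check:
  pool = (0, 3, 1)
  P0 needs (0, 2, 0) <= (0, 3, 1) -> finishes; pool += (2, 1, 2) = (2, 4, 3)
  P8 needs (2, 2, 2) <= (2, 4, 3) -> finishes; pool += (1, 0, 2) = (3, 4, 5)
  P2 needs (3, 3, 0) <= (3, 4, 5) -> finishes; pool += (2, 0, 1) = (5, 4, 6)
  P5 needs (1, 0, 4) <= (5, 4, 6) -> finishes; pool += (1, 0, 3) = (6, 4, 9)
  P3 needs (6, 3, 9) <= (6, 4, 9) -> finishes; pool += (0, 0, 1) = (6, 4, 10)
(3) Exactly 2 of the possible complete orderings are safe sequences.


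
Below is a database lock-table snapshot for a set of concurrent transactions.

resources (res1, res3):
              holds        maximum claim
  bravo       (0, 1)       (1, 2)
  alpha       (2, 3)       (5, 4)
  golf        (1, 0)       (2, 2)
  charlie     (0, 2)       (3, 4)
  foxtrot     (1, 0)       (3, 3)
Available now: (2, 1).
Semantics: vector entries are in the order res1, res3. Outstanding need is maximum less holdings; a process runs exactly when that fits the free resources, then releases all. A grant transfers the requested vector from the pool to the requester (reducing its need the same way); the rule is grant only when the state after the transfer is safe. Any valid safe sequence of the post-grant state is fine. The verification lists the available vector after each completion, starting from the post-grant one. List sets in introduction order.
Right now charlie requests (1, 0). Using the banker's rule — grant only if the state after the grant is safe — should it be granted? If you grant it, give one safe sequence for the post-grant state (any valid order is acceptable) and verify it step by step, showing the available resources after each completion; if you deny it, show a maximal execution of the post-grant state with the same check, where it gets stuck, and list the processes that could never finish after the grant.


GRANT — the state after the grant stays safe, e.g. via bravo, golf, charlie, alpha, foxtrot.
Key observation: the grant leaves (1, 1) free — enough for bravo, whose release restarts the cascade.
Step-by-step check of the post-grant state:
  pool = (1, 1)
  run bravo (needs (1, 1), free (1, 1)); after release of (0, 1) the pool is (1, 2)
  run golf (needs (1, 2), free (1, 2)); after release of (1, 0) the pool is (2, 2)
  run charlie (needs (2, 2), free (2, 2)); after release of (1, 2) the pool is (3, 4)
  run alpha (needs (3, 1), free (3, 4)); after release of (2, 3) the pool is (5, 7)
  run foxtrot (needs (2, 3), free (5, 7)); after release of (1, 0) the pool is (6, 7)


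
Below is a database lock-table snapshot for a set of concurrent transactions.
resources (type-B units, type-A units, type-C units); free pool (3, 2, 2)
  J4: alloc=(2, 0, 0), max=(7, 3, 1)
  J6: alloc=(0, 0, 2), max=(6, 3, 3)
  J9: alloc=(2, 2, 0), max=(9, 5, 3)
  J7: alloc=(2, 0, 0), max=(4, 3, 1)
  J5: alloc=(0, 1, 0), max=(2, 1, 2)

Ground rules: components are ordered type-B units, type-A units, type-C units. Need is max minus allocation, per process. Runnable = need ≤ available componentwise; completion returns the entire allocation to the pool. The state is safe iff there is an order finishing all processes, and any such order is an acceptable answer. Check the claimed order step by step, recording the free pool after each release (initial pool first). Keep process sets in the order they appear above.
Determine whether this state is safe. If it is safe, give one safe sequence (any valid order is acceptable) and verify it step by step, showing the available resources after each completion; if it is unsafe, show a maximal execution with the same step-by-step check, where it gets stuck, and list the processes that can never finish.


The state is SAFE; one workable sequence: J5, J7, J4, J6, J9.
Key observation: J5 is the earliest step where a requested resource binds exactly: need (2, 0, 2), pool (3, 2, 2) at its turn.
Verifying each step:
  pool = (3, 2, 2)
  J5 needs (2, 0, 2) <= (3, 2, 2) -> finishes; pool += (0, 1, 0) = (3, 3, 2)
  J7 needs (2, 3, 1) <= (3, 3, 2) -> finishes; pool += (2, 0, 0) = (5, 3, 2)
  J4 needs (5, 3, 1) <= (5, 3, 2) -> finishes; pool += (2, 0, 0) = (7, 3, 2)
  J6 needs (6, 3, 1) <= (7, 3, 2) -> finishes; pool += (0, 0, 2) = (7, 3, 4)
  J9 needs (7, 3, 3) <= (7, 3, 4) -> finishes; pool += (2, 2, 0) = (9, 5, 4)


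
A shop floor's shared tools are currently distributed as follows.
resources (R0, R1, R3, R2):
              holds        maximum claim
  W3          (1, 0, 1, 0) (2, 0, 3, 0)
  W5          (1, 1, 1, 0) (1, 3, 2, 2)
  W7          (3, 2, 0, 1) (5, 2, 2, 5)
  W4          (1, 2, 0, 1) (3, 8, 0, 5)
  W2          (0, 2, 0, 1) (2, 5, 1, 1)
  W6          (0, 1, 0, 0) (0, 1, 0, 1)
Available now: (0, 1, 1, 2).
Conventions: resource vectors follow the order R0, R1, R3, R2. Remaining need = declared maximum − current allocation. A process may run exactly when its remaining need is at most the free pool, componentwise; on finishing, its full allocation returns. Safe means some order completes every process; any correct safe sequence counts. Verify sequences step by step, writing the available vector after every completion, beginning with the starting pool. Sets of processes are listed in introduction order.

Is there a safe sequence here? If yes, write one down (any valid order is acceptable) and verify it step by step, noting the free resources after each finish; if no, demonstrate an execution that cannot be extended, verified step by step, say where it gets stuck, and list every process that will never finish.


UNSAFE.
Key observation: the pool after W6, W5, W3, W2 is (2, 5, 3, 3); every surviving request exceeds it in R2, so progress ends there.
Going as far as possible: W6, W5, W3, W2; after that, nothing fits. Check, step by step:
  pool = (0, 1, 1, 2)
  W6: need (0, 0, 0, 1) fits (0, 1, 1, 2); releases (0, 1, 0, 0), pool now (0, 2, 1, 2)
  W5: need (0, 2, 1, 2) fits (0, 2, 1, 2); releases (1, 1, 1, 0), pool now (1, 3, 2, 2)
  W3: need (1, 0, 2, 0) fits (1, 3, 2, 2); releases (1, 0, 1, 0), pool now (2, 3, 3, 2)
  W2: need (2, 3, 1, 0) fits (2, 3, 3, 2); releases (0, 2, 0, 1), pool now (2, 5, 3, 3)
  blocked: W7 wants (2, 0, 2, 4), pool (2, 5, 3, 3) — not enough R2
  blocked: W4 wants (2, 6, 0, 4), pool (2, 5, 3, 3) — not enough R1 and R2
Permanently blocked: W7 and W4.


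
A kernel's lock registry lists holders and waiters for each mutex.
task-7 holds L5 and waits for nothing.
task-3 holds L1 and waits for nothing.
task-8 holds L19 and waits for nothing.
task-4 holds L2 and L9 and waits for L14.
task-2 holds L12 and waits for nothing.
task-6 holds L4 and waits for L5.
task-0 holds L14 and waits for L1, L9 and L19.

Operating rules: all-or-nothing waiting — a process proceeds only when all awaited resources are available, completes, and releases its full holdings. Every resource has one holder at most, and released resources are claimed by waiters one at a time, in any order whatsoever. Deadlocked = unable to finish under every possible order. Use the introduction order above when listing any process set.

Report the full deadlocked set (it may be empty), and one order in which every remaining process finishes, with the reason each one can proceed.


Deadlocked: task-4 and task-0.
Key observation: task-4 -> task-0 -> task-4 is a circular wait — nothing in it can go first; no other process is dragged down with it.
One completion order for the rest: task-8, task-7, task-2, task-3, task-6.
Walking it through:
  run task-8 (it waits on nothing); releases L19
  run task-7 (it waits on nothing); releases L5
  run task-2 (it waits on nothing); releases L12
  run task-3 (it waits on nothing); releases L1
  task-6: everything it awaited (L5) is free; runs, freeing L4


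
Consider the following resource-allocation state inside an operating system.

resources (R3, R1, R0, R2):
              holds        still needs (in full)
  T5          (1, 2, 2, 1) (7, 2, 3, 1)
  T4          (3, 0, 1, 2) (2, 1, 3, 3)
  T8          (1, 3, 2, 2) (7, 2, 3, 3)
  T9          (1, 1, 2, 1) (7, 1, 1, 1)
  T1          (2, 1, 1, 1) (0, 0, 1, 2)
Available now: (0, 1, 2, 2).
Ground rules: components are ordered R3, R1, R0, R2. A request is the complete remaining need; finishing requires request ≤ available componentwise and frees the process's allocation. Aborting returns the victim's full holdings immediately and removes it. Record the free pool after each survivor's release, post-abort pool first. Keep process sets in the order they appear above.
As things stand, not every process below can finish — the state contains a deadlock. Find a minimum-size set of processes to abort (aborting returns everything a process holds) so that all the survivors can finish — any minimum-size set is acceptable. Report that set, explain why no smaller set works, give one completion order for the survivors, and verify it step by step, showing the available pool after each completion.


Minimum abort set: T5 and T9.
Key observation: no ordering could ever have run T8 before the abort of T5 and T9; with (2, 3, 4, 2) back in the pool it fits at step 3.
Why nothing smaller works — every single abort fails: T5 alone leaves T8 blocked (short on R3); T4 alone leaves T5 blocked (short on R3); T8 alone leaves T5 blocked (short on R3); T9 alone leaves T5 blocked (short on R3); T1 alone leaves T5 blocked (short on R3).
One survivor order: T1, T4, T8. Walking it through (post-abort pool first):
  pool = (2, 4, 6, 4)
  T1: need (0, 0, 1, 2) fits (2, 4, 6, 4); releases (2, 1, 1, 1), pool now (4, 5, 7, 5)
  T4: need (2, 1, 3, 3) fits (4, 5, 7, 5); releases (3, 0, 1, 2), pool now (7, 5, 8, 7)
  T8: need (7, 2, 3, 3) fits (7, 5, 8, 7); releases (1, 3, 2, 2), pool now (8, 8, 10, 9)


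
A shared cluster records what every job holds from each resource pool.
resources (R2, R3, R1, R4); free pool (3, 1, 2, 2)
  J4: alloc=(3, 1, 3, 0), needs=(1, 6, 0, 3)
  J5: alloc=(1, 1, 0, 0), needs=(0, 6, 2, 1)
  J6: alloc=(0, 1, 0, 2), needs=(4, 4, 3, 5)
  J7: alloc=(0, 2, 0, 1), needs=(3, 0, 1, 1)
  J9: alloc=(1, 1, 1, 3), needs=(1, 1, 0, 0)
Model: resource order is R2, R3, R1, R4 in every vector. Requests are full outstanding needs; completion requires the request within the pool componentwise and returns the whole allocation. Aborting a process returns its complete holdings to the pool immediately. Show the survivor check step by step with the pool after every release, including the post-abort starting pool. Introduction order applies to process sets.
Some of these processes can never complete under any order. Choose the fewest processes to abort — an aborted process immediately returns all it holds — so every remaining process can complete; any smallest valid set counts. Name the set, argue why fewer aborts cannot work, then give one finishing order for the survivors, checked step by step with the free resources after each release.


Minimum abort set: J4.
Key observation: aborting J4 returns (3, 1, 3, 0), and J5 — hopeless before — runs at step 4 with the returned capacity in the pool.
No smaller set exists: with zero aborts the deadlock remains.
The survivors complete as J7, J9, J6, J5. Walking it through (starting from the post-abort pool):
  pool = (6, 2, 5, 2)
  J7 needs (3, 0, 1, 1) <= (6, 2, 5, 2) -> finishes; pool += (0, 2, 0, 1) = (6, 4, 5, 3)
  J9 needs (1, 1, 0, 0) <= (6, 4, 5, 3) -> finishes; pool += (1, 1, 1, 3) = (7, 5, 6, 6)
  J6 needs (4, 4, 3, 5) <= (7, 5, 6, 6) -> finishes; pool += (0, 1, 0, 2) = (7, 6, 6, 8)
  J5 needs (0, 6, 2, 1) <= (7, 6, 6, 8) -> finishes; pool += (1, 1, 0, 0) = (8, 7, 6, 8)


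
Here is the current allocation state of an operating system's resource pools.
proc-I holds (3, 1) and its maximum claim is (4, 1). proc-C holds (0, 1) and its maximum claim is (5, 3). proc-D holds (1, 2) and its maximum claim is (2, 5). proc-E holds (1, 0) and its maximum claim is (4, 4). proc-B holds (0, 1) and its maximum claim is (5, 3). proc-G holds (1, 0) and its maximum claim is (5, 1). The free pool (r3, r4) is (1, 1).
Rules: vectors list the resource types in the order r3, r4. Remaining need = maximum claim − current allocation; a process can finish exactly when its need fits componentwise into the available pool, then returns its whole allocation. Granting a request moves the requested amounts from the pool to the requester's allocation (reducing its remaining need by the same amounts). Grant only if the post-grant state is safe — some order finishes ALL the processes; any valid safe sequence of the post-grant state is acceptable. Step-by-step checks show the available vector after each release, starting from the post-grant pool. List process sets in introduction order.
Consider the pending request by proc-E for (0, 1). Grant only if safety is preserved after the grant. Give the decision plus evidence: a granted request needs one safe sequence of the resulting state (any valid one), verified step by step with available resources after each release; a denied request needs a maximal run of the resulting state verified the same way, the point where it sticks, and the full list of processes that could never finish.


DENY: after the grant no complete ordering would exist.
Key observation: after proc-I, proc-G complete, (5, 1) is the best the pool ever gets, yet each leftover process wants more r4.
After a pretend grant, a maximal execution: proc-I, proc-G — then nothing else fits. Verifying each step:
  pool = (1, 0)
  proc-I: need (1, 0) fits (1, 0); releases (3, 1), pool now (4, 1)
  proc-G: need (4, 1) fits (4, 1); releases (1, 0), pool now (5, 1)
  blocked: proc-C wants (5, 2), pool (5, 1) — not enough r4
  blocked: proc-D wants (1, 3), pool (5, 1) — not enough r4
  blocked: proc-E wants (3, 3), pool (5, 1) — not enough r4
  blocked: proc-B wants (5, 2), pool (5, 1) — not enough r4
Post-grant, the permanently blocked set is proc-C, proc-D, proc-E and proc-B.


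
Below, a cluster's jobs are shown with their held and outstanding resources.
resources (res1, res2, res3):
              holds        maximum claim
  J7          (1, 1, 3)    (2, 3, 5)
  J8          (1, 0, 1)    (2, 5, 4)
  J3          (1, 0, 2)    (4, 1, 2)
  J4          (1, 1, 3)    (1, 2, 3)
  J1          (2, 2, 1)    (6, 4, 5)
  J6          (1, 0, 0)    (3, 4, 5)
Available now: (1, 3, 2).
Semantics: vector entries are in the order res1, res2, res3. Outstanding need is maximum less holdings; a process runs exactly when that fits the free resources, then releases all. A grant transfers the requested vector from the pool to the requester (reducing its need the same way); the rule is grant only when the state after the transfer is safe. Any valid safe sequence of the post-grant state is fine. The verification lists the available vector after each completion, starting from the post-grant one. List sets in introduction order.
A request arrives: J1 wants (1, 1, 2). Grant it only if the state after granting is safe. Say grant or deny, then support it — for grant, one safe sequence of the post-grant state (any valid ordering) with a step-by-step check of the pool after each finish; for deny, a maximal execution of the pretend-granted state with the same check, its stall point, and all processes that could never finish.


GRANT: granting preserves safety; a valid post-grant sequence is J4, J7, J6, J1, J8, J3.
Key observation: the grant leaves (0, 2, 0) free — enough for J4, whose release restarts the cascade.
Step-by-step check of the post-grant state:
  pool = (0, 2, 0)
  J4 needs (0, 1, 0) <= (0, 2, 0) -> finishes; pool += (1, 1, 3) = (1, 3, 3)
  J7 needs (1, 2, 2) <= (1, 3, 3) -> finishes; pool += (1, 1, 3) = (2, 4, 6)
  J6 needs (2, 4, 5) <= (2, 4, 6) -> finishes; pool += (1, 0, 0) = (3, 4, 6)
  J1 needs (3, 1, 2) <= (3, 4, 6) -> finishes; pool += (3, 3, 3) = (6, 7, 9)
  J8 needs (1, 5, 3) <= (6, 7, 9) -> finishes; pool += (1, 0, 1) = (7, 7, 10)
  J3 needs (3, 1, 0) <= (7, 7, 10) -> finishes; pool += (1, 0, 2) = (8, 7, 12)


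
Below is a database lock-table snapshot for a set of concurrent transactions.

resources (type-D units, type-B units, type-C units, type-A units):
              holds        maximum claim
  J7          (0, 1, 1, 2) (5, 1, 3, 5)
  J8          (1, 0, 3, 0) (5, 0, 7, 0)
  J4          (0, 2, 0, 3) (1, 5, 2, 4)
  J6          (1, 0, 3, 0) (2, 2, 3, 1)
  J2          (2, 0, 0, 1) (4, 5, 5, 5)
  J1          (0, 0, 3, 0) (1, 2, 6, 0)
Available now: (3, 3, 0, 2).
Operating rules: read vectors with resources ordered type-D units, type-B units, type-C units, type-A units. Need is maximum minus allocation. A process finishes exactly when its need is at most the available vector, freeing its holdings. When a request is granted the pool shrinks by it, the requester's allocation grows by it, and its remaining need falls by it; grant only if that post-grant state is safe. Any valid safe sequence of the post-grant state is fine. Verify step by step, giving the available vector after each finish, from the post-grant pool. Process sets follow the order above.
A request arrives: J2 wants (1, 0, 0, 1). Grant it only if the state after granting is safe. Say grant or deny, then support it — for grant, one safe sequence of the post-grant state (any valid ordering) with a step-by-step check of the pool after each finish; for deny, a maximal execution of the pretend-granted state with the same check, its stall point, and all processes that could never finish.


GRANT — the state after the grant stays safe, e.g. via J6, J1, J4, J2, J7, J8.
Key observation: the transfer keeps a workable pool ((2, 3, 0, 1)); J6 starts the safe sequence.
Verifying the post-grant state step by step:
  pool = (2, 3, 0, 1)
  J6: need (1, 2, 0, 1) fits (2, 3, 0, 1); releases (1, 0, 3, 0), pool now (3, 3, 3, 1)
  J1: need (1, 2, 3, 0) fits (3, 3, 3, 1); releases (0, 0, 3, 0), pool now (3, 3, 6, 1)
  J4: need (1, 3, 2, 1) fits (3, 3, 6, 1); releases (0, 2, 0, 3), pool now (3, 5, 6, 4)
  J2: need (1, 5, 5, 3) fits (3, 5, 6, 4); releases (3, 0, 0, 2), pool now (6, 5, 6, 6)
  J7: need (5, 0, 2, 3) fits (6, 5, 6, 6); releases (0, 1, 1, 2), pool now (6, 6, 7, 8)
  J8: need (4, 0, 4, 0) fits (6, 6, 7, 8); releases (1, 0, 3, 0), pool now (7, 6, 10, 8)


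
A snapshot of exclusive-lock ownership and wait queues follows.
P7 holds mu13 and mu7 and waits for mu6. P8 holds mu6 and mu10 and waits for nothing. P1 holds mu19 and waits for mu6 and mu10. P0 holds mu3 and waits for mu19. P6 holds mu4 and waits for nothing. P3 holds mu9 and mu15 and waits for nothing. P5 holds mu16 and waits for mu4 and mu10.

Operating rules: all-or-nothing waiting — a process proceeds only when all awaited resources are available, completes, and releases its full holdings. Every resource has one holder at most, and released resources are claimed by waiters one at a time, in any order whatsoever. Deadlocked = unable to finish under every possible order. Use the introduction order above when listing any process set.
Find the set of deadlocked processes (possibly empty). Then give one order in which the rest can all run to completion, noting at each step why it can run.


No process is deadlocked.
Key observation: there is no circular wait here — follow any chain and it reaches a process that is free to run now.
One completion order for the rest: P3, P8, P7, P1, P6, P5, P0.
Verifying each step:
  P3 waits on nothing -> runs at once and releases mu9 and mu15
  P8 waits on nothing -> runs at once and releases mu6 and mu10
  P7: everything it awaited (mu6) is free; runs, freeing mu13 and mu7
  P1: everything it awaited (mu6 and mu10) is free; runs, freeing mu19
  P6 waits on nothing -> runs at once and releases mu4
  P5: everything it awaited (mu4 and mu10) is free; runs, freeing mu16
  P0: everything it awaited (mu19) is free; runs, freeing mu3


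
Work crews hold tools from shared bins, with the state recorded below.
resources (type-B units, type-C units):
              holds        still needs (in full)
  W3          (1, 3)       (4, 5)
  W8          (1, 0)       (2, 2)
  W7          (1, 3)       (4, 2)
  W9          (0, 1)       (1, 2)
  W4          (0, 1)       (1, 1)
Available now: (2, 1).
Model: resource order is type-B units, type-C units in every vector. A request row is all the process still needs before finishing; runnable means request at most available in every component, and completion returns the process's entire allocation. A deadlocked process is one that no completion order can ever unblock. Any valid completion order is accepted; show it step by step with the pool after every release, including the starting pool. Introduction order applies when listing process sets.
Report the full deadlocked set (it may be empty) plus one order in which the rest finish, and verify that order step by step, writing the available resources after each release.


Deadlocked set: W3 and W7.
Key observation: even finishing W4, W9, W8 leaves just (3, 3) free — too little type-B units for any of the remaining processes.
A valid finishing order for the others: W4, W9, W8. Check, step by step:
  pool = (2, 1)
  run W4 (needs (1, 1), free (2, 1)); after release of (0, 1) the pool is (2, 2)
  run W9 (needs (1, 2), free (2, 2)); after release of (0, 1) the pool is (2, 3)
  run W8 (needs (2, 2), free (2, 3)); after release of (1, 0) the pool is (3, 3)
The stuck group stays short no matter what:
  blocked: W3 wants (4, 5), pool (3, 3) — not enough type-B units and type-C units
  blocked: W7 wants (4, 2), pool (3, 3) — not enough type-B units


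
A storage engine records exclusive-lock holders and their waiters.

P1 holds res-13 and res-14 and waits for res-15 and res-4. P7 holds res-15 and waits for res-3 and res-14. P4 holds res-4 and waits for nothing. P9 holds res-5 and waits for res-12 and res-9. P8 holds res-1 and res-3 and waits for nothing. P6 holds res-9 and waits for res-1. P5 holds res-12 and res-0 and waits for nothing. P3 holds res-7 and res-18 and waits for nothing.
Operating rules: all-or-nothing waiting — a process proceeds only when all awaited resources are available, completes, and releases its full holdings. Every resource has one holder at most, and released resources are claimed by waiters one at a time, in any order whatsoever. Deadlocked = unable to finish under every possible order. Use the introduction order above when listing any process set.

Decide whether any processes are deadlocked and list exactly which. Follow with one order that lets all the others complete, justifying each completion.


Deadlocked set: P1 and P7.
Key observation: P1 -> P7 -> P1 is a circular wait — nothing in it can go first; no other process is dragged down with it.
The rest can finish in the order P5, P3, P8, P4, P6, P9.
Check, step by step:
  P5 waits on nothing -> runs at once and releases res-12 and res-0
  P3 waits on nothing -> runs at once and releases res-7 and res-18
  P8 waits on nothing -> runs at once and releases res-1 and res-3
  P4 waits on nothing -> runs at once and releases res-4
  P6 waits on res-1 — all released -> runs and releases res-9
  P9 waits on res-12 and res-9 — all released -> runs and releases res-5


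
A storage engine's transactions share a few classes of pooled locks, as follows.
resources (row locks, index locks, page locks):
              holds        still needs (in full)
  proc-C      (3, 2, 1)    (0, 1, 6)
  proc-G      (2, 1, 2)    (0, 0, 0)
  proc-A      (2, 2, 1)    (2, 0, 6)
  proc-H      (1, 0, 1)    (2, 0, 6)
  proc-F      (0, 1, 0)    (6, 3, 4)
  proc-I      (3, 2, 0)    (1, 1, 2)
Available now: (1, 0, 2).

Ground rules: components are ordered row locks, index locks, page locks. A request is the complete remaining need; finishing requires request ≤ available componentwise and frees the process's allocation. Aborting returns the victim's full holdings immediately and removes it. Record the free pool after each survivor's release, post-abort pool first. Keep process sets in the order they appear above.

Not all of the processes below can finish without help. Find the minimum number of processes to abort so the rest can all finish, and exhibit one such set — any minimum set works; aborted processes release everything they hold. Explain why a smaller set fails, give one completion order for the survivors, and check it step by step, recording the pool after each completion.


Minimum abort set: proc-C and proc-H.
Key observation: proc-A could never have finished before the abort; with (4, 2, 2) returned by proc-C and proc-H, it fits at step 4.
Minimality, checking each single-abort alternative: proc-C alone leaves proc-A blocked (short on page locks); proc-G alone leaves proc-C blocked (short on page locks); proc-A alone leaves proc-C blocked (short on page locks); proc-H alone leaves proc-C blocked (short on page locks); proc-F alone leaves proc-C blocked (short on page locks); proc-I alone leaves proc-C blocked (short on page locks).
The survivors complete as proc-G, proc-I, proc-F, proc-A. Step-by-step check (starting from the post-abort pool):
  pool = (5, 2, 4)
  proc-G: need (0, 0, 0) fits (5, 2, 4); releases (2, 1, 2), pool now (7, 3, 6)
  proc-I: need (1, 1, 2) fits (7, 3, 6); releases (3, 2, 0), pool now (10, 5, 6)
  proc-F: need (6, 3, 4) fits (10, 5, 6); releases (0, 1, 0), pool now (10, 6, 6)
  proc-A: need (2, 0, 6) fits (10, 6, 6); releases (2, 2, 1), pool now (12, 8, 7)
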